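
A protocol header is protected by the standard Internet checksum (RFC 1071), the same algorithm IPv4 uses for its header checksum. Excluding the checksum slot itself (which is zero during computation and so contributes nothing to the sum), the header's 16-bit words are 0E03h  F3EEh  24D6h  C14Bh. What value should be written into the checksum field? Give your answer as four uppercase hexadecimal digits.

17EC

One's-complement addition (fold any carry out of bit 15 back into bit 0):
  0x0E03 + 0xF3EE = 0x101F1 → wrap carry → 0x01F2
  0x01F2 + 0x24D6 = 0x026C8
  0x26C8 + 0xC14B = 0x0E813
One's-complement sum = 0xE813.
Checksum = ~0xE813 & 0xFFFF = 0x17EC.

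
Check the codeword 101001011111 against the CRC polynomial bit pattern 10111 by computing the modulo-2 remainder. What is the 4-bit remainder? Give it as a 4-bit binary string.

Modulo-2 division of 101001011111 by 10111:
  pos 0: 10100 XOR 10111 = 00011
  pos 3: 11101 XOR 10111 = 01010
  pos 4: 10101 XOR 10111 = 00010
  pos 7: 10111 XOR 10111 = 00000
Remainder = 0000 (zero — the frame passes the CRC check).

0000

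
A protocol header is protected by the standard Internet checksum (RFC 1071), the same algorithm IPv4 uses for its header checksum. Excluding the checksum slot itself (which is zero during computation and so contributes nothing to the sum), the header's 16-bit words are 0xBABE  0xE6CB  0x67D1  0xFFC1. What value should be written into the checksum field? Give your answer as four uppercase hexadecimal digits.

One's-complement addition (fold any carry out of bit 15 back into bit 0):
  0xBABE + 0xE6CB = 0x1A189 → wrap carry → 0xA18A
  0xA18A + 0x67D1 = 0x1095B → wrap carry → 0x095C
  0x095C + 0xFFC1 = 0x1091D → wrap carry → 0x091E
One's-complement sum = 0x091E.
Checksum = ~0x091E & 0xFFFF = 0xF6E1.

F6E1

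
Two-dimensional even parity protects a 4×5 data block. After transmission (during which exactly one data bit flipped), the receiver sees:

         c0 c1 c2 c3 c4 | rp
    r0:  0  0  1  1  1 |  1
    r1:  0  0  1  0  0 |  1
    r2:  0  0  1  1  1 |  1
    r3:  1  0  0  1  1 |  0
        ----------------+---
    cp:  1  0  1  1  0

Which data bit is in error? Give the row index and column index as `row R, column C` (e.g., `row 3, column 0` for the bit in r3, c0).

row 3, column 4

Recompute each row's even parity and compare to rp:
  r0: data parity 1, sent rp 1 → ok
  r1: data parity 1, sent rp 1 → ok
  r2: data parity 1, sent rp 1 → ok
  r3: data parity 1, sent rp 0 → mismatch
Recompute each column's even parity and compare to cp:
  c0: data parity 1, sent cp 1 → ok
  c1: data parity 0, sent cp 0 → ok
  c2: data parity 1, sent cp 1 → ok
  c3: data parity 1, sent cp 1 → ok
  c4: data parity 1, sent cp 0 → mismatch
Exactly one row (r3) and one column (c4) fail → the flipped bit is at their intersection.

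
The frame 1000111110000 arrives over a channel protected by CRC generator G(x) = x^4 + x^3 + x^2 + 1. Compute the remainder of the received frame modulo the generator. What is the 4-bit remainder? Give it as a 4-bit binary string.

Modulo-2 division of 1000111110000 by 11101:
  pos 0: 10001 XOR 11101 = 01100
  pos 1: 11001 XOR 11101 = 00100
  pos 3: 10011 XOR 11101 = 01110
  pos 4: 11101 XOR 11101 = 00000
Remainder = 0000 (zero — the frame passes the CRC check).

0000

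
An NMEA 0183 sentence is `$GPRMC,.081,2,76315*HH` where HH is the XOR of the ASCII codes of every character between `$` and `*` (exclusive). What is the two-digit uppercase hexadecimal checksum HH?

74

XOR the ASCII codes of the payload characters:
  'G' = 0x47 → acc = 0x47
  'P' = 0x50 → acc = 0x17
  'R' = 0x52 → acc = 0x45
  'M' = 0x4D → acc = 0x08
  'C' = 0x43 → acc = 0x4B
  ',' = 0x2C → acc = 0x67
  '.' = 0x2E → acc = 0x49
  '0' = 0x30 → acc = 0x79
  '8' = 0x38 → acc = 0x41
  '1' = 0x31 → acc = 0x70
  ',' = 0x2C → acc = 0x5C
  '2' = 0x32 → acc = 0x6E
  ',' = 0x2C → acc = 0x42
  '7' = 0x37 → acc = 0x75
  '6' = 0x36 → acc = 0x43
  '3' = 0x33 → acc = 0x70
  '1' = 0x31 → acc = 0x41
  '5' = 0x35 → acc = 0x74
Checksum = 0x74.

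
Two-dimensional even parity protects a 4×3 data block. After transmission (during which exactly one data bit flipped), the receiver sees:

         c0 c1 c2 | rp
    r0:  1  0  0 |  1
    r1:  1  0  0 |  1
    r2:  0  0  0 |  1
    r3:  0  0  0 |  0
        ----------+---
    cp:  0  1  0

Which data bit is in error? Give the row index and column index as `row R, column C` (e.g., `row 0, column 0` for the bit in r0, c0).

row 2, column 1

Recompute each row's even parity and compare to rp:
  r0: data parity 1, sent rp 1 → ok
  r1: data parity 1, sent rp 1 → ok
  r2: data parity 0, sent rp 1 → mismatch
  r3: data parity 0, sent rp 0 → ok
Recompute each column's even parity and compare to cp:
  c0: data parity 0, sent cp 0 → ok
  c1: data parity 0, sent cp 1 → mismatch
  c2: data parity 0, sent cp 0 → ok
Exactly one row (r2) and one column (c1) fail → the flipped bit is at their intersection.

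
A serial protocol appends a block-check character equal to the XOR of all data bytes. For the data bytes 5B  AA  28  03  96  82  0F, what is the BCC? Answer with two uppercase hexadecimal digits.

C1

XOR the bytes together:
  start with 0x5B
  0x5B ⊕ 0xAA = 0xF1
  0xF1 ⊕ 0x28 = 0xD9
  0xD9 ⊕ 0x03 = 0xDA
  0xDA ⊕ 0x96 = 0x4C
  0x4C ⊕ 0x82 = 0xCE
  0xCE ⊕ 0x0F = 0xC1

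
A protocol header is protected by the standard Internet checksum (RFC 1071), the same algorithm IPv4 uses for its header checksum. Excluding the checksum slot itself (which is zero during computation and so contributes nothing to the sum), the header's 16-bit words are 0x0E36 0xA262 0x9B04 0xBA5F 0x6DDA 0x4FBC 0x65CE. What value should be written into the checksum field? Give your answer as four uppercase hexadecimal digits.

D69D

One's-complement addition (fold any carry out of bit 15 back into bit 0):
  0x0E36 + 0xA262 = 0x0B098
  0xB098 + 0x9B04 = 0x14B9C → wrap carry → 0x4B9D
  0x4B9D + 0xBA5F = 0x105FC → wrap carry → 0x05FD
  0x05FD + 0x6DDA = 0x073D7
  0x73D7 + 0x4FBC = 0x0C393
  0xC393 + 0x65CE = 0x12961 → wrap carry → 0x2962
One's-complement sum = 0x2962.
Checksum = ~0x2962 & 0xFFFF = 0xD69D.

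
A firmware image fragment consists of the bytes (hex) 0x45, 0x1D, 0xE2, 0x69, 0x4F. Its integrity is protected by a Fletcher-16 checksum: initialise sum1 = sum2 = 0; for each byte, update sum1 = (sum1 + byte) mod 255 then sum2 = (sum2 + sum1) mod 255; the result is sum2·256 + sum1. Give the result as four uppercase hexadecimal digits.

Running sums (mod 255):
  after byte 0 (0x45): sum1=69, sum2=69
  after byte 1 (0x1D): sum1=98, sum2=167
  after byte 2 (0xE2): sum1=69, sum2=236
  after byte 3 (0x69): sum1=174, sum2=155
  after byte 4 (0x4F): sum1=253, sum2=153
Checksum = sum2·256 + sum1 = 153·256 + 253 = 39421 = 0x99FD.

99FD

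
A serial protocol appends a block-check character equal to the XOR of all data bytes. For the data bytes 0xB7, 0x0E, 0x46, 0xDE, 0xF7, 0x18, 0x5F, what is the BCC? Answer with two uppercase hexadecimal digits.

XOR the bytes together:
  start with 0xB7
  0xB7 ⊕ 0x0E = 0xB9
  0xB9 ⊕ 0x46 = 0xFF
  0xFF ⊕ 0xDE = 0x21
  0x21 ⊕ 0xF7 = 0xD6
  0xD6 ⊕ 0x18 = 0xCE
  0xCE ⊕ 0x5F = 0x91

91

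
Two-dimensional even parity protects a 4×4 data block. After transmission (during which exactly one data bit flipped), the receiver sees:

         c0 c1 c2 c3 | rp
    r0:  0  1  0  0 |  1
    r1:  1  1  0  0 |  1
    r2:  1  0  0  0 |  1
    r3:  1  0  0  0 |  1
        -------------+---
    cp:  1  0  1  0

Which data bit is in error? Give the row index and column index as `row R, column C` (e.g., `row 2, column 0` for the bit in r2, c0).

Recompute each row's even parity and compare to rp:
  r0: data parity 1, sent rp 1 → ok
  r1: data parity 0, sent rp 1 → mismatch
  r2: data parity 1, sent rp 1 → ok
  r3: data parity 1, sent rp 1 → ok
Recompute each column's even parity and compare to cp:
  c0: data parity 1, sent cp 1 → ok
  c1: data parity 0, sent cp 0 → ok
  c2: data parity 0, sent cp 1 → mismatch
  c3: data parity 0, sent cp 0 → ok
Exactly one row (r1) and one column (c2) fail → the flipped bit is at their intersection.

row 1, column 2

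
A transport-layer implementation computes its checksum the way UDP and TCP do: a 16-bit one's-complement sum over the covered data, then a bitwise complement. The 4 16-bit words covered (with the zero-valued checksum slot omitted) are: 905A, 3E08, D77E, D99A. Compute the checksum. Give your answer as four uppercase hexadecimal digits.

8083

One's-complement addition (fold any carry out of bit 15 back into bit 0):
  0x905A + 0x3E08 = 0x0CE62
  0xCE62 + 0xD77E = 0x1A5E0 → wrap carry → 0xA5E1
  0xA5E1 + 0xD99A = 0x17F7B → wrap carry → 0x7F7C
One's-complement sum = 0x7F7C.
Checksum = ~0x7F7C & 0xFFFF = 0x8083.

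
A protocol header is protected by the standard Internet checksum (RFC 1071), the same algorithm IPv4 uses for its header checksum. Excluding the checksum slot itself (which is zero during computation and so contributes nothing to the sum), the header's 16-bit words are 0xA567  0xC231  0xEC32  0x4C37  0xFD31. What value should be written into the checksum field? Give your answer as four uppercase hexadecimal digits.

62CA

One's-complement addition (fold any carry out of bit 15 back into bit 0):
  0xA567 + 0xC231 = 0x16798 → wrap carry → 0x6799
  0x6799 + 0xEC32 = 0x153CB → wrap carry → 0x53CC
  0x53CC + 0x4C37 = 0x0A003
  0xA003 + 0xFD31 = 0x19D34 → wrap carry → 0x9D35
One's-complement sum = 0x9D35.
Checksum = ~0x9D35 & 0xFFFF = 0x62CA.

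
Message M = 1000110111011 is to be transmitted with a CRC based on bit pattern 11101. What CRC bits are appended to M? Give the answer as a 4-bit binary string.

0011

Append 4 zeros: 10001101110110000. Divide by 11101 (XOR where the leading bit is 1):
  pos 0: 10001 XOR 11101 = 01100
  pos 1: 11001 XOR 11101 = 00100
  pos 3: 10001 XOR 11101 = 01100
  pos 4: 11001 XOR 11101 = 00100
  pos 6: 10010 XOR 11101 = 01111
  pos 7: 11111 XOR 11101 = 00010
  pos 10: 10100 XOR 11101 = 01001
  pos 11: 10010 XOR 11101 = 01111
  pos 12: 11110 XOR 11101 = 00011
Remainder (last 4 bits) = 0011. This is the CRC / FCS.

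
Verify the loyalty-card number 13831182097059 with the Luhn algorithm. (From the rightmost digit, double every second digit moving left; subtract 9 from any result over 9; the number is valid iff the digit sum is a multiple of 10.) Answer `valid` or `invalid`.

invalid

From the right, keep odd positions and double even positions (subtract 9 from any doubled value over 9):
  doubled (positions 2,4,...): 1 5 0 7 2 7 2 → sum 24
  kept (positions 1,3,...): 9 0 9 2 1 3 3 → sum 27
Total = 51.
51 mod 10 = 1, so the number is invalid.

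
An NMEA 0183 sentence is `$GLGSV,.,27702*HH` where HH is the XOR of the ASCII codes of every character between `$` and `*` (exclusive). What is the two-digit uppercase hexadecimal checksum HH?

57

XOR the ASCII codes of the payload characters:
  'G' = 0x47 → acc = 0x47
  'L' = 0x4C → acc = 0x0B
  'G' = 0x47 → acc = 0x4C
  'S' = 0x53 → acc = 0x1F
  'V' = 0x56 → acc = 0x49
  ',' = 0x2C → acc = 0x65
  '.' = 0x2E → acc = 0x4B
  ',' = 0x2C → acc = 0x67
  '2' = 0x32 → acc = 0x55
  '7' = 0x37 → acc = 0x62
  '7' = 0x37 → acc = 0x55
  '0' = 0x30 → acc = 0x65
  '2' = 0x32 → acc = 0x57
Checksum = 0x57.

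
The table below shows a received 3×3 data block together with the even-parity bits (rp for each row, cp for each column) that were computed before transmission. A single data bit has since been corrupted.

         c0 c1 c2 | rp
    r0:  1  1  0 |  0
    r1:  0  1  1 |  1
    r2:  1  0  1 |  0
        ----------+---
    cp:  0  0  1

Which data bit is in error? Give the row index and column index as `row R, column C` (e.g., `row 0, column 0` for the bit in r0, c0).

Recompute each row's even parity and compare to rp:
  r0: data parity 0, sent rp 0 → ok
  r1: data parity 0, sent rp 1 → mismatch
  r2: data parity 0, sent rp 0 → ok
Recompute each column's even parity and compare to cp:
  c0: data parity 0, sent cp 0 → ok
  c1: data parity 0, sent cp 0 → ok
  c2: data parity 0, sent cp 1 → mismatch
Exactly one row (r1) and one column (c2) fail → the flipped bit is at their intersection.

row 1, column 2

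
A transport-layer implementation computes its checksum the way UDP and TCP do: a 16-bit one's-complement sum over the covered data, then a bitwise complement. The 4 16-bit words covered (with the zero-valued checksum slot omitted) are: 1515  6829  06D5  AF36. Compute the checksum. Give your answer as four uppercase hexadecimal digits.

CCB5

One's-complement addition (fold any carry out of bit 15 back into bit 0):
  0x1515 + 0x6829 = 0x07D3E
  0x7D3E + 0x06D5 = 0x08413
  0x8413 + 0xAF36 = 0x13349 → wrap carry → 0x334A
One's-complement sum = 0x334A.
Checksum = ~0x334A & 0xFFFF = 0xCCB5.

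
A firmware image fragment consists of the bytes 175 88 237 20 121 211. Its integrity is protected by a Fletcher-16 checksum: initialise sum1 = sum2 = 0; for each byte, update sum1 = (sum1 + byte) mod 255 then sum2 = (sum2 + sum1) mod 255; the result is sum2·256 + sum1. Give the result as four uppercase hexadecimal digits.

9257

Running sums (mod 255):
  after byte 0 (175): sum1=175, sum2=175
  after byte 1 (88): sum1=8, sum2=183
  after byte 2 (237): sum1=245, sum2=173
  after byte 3 (20): sum1=10, sum2=183
  after byte 4 (121): sum1=131, sum2=59
  after byte 5 (211): sum1=87, sum2=146
Checksum = sum2·256 + sum1 = 146·256 + 87 = 37463 = 0x9257.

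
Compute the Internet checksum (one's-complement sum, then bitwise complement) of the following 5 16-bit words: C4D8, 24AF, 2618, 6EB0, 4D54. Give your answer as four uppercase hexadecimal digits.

345B

One's-complement addition (fold any carry out of bit 15 back into bit 0):
  0xC4D8 + 0x24AF = 0x0E987
  0xE987 + 0x2618 = 0x10F9F → wrap carry → 0x0FA0
  0x0FA0 + 0x6EB0 = 0x07E50
  0x7E50 + 0x4D54 = 0x0CBA4
One's-complement sum = 0xCBA4.
Checksum = ~0xCBA4 & 0xFFFF = 0x345B.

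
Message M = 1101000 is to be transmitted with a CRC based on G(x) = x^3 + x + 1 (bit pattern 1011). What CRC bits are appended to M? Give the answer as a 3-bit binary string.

Append 3 zeros: 1101000000. Divide by 1011 (XOR where the leading bit is 1):
  pos 0: 1101 XOR 1011 = 0110
  pos 1: 1100 XOR 1011 = 0111
  pos 2: 1110 XOR 1011 = 0101
  pos 3: 1010 XOR 1011 = 0001
  pos 6: 1000 XOR 1011 = 0011
Remainder (last 3 bits) = 011. This is the CRC / FCS.

011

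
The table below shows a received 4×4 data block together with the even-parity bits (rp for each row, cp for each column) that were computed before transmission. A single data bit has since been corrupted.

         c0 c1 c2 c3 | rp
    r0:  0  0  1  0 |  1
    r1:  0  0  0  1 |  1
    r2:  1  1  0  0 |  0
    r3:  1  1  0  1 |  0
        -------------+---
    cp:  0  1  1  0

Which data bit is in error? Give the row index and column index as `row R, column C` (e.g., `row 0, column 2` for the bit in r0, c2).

row 3, column 1

Recompute each row's even parity and compare to rp:
  r0: data parity 1, sent rp 1 → ok
  r1: data parity 1, sent rp 1 → ok
  r2: data parity 0, sent rp 0 → ok
  r3: data parity 1, sent rp 0 → mismatch
Recompute each column's even parity and compare to cp:
  c0: data parity 0, sent cp 0 → ok
  c1: data parity 0, sent cp 1 → mismatch
  c2: data parity 1, sent cp 1 → ok
  c3: data parity 0, sent cp 0 → ok
Exactly one row (r3) and one column (c1) fail → the flipped bit is at their intersection.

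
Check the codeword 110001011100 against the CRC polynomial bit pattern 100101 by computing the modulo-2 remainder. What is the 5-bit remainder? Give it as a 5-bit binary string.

00000

Modulo-2 division of 110001011100 by 100101:
  pos 0: 110001 XOR 100101 = 010100
  pos 1: 101000 XOR 100101 = 001101
  pos 3: 110111 XOR 100101 = 010010
  pos 4: 100101 XOR 100101 = 000000
Remainder = 00000 (zero — the frame passes the CRC check).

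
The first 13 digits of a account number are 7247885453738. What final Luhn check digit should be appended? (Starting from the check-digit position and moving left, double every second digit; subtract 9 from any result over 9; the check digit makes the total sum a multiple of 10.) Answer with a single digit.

Partial digits right→left: 8 3 7 3 5 4 5 8 8 7 4 2 7
Double every second digit counting from the check-digit position (so the 1st, 3rd, 5th, ... of the partial from the right).
  doubled (with −9 where >9): 7 5 1 1 7 8 5 → sum 34
  kept as-is: 3 3 4 8 7 2 → sum 27
Total = 34 + 27 = 61.
Check digit = (10 − (61 mod 10)) mod 10 = 9.

9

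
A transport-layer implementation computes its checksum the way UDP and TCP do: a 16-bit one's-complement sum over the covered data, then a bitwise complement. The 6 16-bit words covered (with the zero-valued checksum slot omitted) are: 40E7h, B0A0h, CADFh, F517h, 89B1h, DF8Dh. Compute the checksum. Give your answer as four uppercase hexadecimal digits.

E540

One's-complement addition (fold any carry out of bit 15 back into bit 0):
  0x40E7 + 0xB0A0 = 0x0F187
  0xF187 + 0xCADF = 0x1BC66 → wrap carry → 0xBC67
  0xBC67 + 0xF517 = 0x1B17E → wrap carry → 0xB17F
  0xB17F + 0x89B1 = 0x13B30 → wrap carry → 0x3B31
  0x3B31 + 0xDF8D = 0x11ABE → wrap carry → 0x1ABF
One's-complement sum = 0x1ABF.
Checksum = ~0x1ABF & 0xFFFF = 0xE540.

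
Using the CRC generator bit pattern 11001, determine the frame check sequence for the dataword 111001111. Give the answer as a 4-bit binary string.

1110

Append 4 zeros: 1110011110000. Divide by 11001 (XOR where the leading bit is 1):
  pos 0: 11100 XOR 11001 = 00101
  pos 2: 10111 XOR 11001 = 01110
  pos 3: 11101 XOR 11001 = 00100
  pos 5: 10010 XOR 11001 = 01011
  pos 6: 10110 XOR 11001 = 01111
  pos 7: 11110 XOR 11001 = 00111
Remainder (last 4 bits) = 1110. This is the CRC / FCS.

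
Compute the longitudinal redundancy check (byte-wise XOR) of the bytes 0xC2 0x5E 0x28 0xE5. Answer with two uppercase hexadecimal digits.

XOR the bytes together:
  start with 0xC2
  0xC2 ⊕ 0x5E = 0x9C
  0x9C ⊕ 0x28 = 0xB4
  0xB4 ⊕ 0xE5 = 0x51

51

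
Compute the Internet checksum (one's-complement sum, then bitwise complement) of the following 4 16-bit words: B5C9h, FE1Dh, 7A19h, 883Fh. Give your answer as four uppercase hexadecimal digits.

One's-complement addition (fold any carry out of bit 15 back into bit 0):
  0xB5C9 + 0xFE1D = 0x1B3E6 → wrap carry → 0xB3E7
  0xB3E7 + 0x7A19 = 0x12E00 → wrap carry → 0x2E01
  0x2E01 + 0x883F = 0x0B640
One's-complement sum = 0xB640.
Checksum = ~0xB640 & 0xFFFF = 0x49BF.

49BF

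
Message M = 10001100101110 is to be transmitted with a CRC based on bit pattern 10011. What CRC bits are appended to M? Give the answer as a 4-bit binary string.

Append 4 zeros: 100011001011100000. Divide by 10011 (XOR where the leading bit is 1):
  pos 0: 10001 XOR 10011 = 00010
  pos 3: 10100 XOR 10011 = 00111
  pos 5: 11110 XOR 10011 = 01101
  pos 6: 11011 XOR 10011 = 01000
  pos 7: 10001 XOR 10011 = 00010
  pos 10: 10100 XOR 10011 = 00111
  pos 12: 11100 XOR 10011 = 01111
  pos 13: 11110 XOR 10011 = 01101
Remainder (last 4 bits) = 1101. This is the CRC / FCS.

1101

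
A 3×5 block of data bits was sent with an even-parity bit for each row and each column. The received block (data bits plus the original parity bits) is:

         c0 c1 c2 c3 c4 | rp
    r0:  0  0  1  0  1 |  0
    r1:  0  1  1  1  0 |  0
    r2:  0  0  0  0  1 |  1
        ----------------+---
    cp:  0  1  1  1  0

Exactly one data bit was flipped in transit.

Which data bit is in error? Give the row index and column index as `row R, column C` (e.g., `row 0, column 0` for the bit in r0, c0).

Recompute each row's even parity and compare to rp:
  r0: data parity 0, sent rp 0 → ok
  r1: data parity 1, sent rp 0 → mismatch
  r2: data parity 1, sent rp 1 → ok
Recompute each column's even parity and compare to cp:
  c0: data parity 0, sent cp 0 → ok
  c1: data parity 1, sent cp 1 → ok
  c2: data parity 0, sent cp 1 → mismatch
  c3: data parity 1, sent cp 1 → ok
  c4: data parity 0, sent cp 0 → ok
Exactly one row (r1) and one column (c2) fail → the flipped bit is at their intersection.

row 1, column 2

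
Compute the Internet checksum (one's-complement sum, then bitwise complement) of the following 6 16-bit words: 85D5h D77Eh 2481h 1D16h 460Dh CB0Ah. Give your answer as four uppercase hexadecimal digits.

4FFC

One's-complement addition (fold any carry out of bit 15 back into bit 0):
  0x85D5 + 0xD77E = 0x15D53 → wrap carry → 0x5D54
  0x5D54 + 0x2481 = 0x081D5
  0x81D5 + 0x1D16 = 0x09EEB
  0x9EEB + 0x460D = 0x0E4F8
  0xE4F8 + 0xCB0A = 0x1B002 → wrap carry → 0xB003
One's-complement sum = 0xB003.
Checksum = ~0xB003 & 0xFFFF = 0x4FFC.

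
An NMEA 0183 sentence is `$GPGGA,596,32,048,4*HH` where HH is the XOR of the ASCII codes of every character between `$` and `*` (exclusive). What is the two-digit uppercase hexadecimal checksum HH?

XOR the ASCII codes of the payload characters:
  'G' = 0x47 → acc = 0x47
  'P' = 0x50 → acc = 0x17
  'G' = 0x47 → acc = 0x50
  'G' = 0x47 → acc = 0x17
  'A' = 0x41 → acc = 0x56
  ',' = 0x2C → acc = 0x7A
  '5' = 0x35 → acc = 0x4F
  '9' = 0x39 → acc = 0x76
  '6' = 0x36 → acc = 0x40
  ',' = 0x2C → acc = 0x6C
  '3' = 0x33 → acc = 0x5F
  '2' = 0x32 → acc = 0x6D
  ',' = 0x2C → acc = 0x41
  '0' = 0x30 → acc = 0x71
  '4' = 0x34 → acc = 0x45
  '8' = 0x38 → acc = 0x7D
  ',' = 0x2C → acc = 0x51
  '4' = 0x34 → acc = 0x65
Checksum = 0x65.

65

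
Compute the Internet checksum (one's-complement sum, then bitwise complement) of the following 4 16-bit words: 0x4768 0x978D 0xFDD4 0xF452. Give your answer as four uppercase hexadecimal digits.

2EE2

One's-complement addition (fold any carry out of bit 15 back into bit 0):
  0x4768 + 0x978D = 0x0DEF5
  0xDEF5 + 0xFDD4 = 0x1DCC9 → wrap carry → 0xDCCA
  0xDCCA + 0xF452 = 0x1D11C → wrap carry → 0xD11D
One's-complement sum = 0xD11D.
Checksum = ~0xD11D & 0xFFFF = 0x2EE2.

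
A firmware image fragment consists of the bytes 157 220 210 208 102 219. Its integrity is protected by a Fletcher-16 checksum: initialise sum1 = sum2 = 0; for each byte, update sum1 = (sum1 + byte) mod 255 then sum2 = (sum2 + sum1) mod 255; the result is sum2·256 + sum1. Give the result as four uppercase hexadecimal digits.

6860

Running sums (mod 255):
  after byte 0 (157): sum1=157, sum2=157
  after byte 1 (220): sum1=122, sum2=24
  after byte 2 (210): sum1=77, sum2=101
  after byte 3 (208): sum1=30, sum2=131
  after byte 4 (102): sum1=132, sum2=8
  after byte 5 (219): sum1=96, sum2=104
Checksum = sum2·256 + sum1 = 104·256 + 96 = 26720 = 0x6860.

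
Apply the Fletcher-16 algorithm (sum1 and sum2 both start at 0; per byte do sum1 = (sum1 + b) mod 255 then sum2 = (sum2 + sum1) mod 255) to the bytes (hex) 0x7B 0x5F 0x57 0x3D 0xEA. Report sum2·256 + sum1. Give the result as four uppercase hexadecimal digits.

Running sums (mod 255):
  after byte 0 (0x7B): sum1=123, sum2=123
  after byte 1 (0x5F): sum1=218, sum2=86
  after byte 2 (0x57): sum1=50, sum2=136
  after byte 3 (0x3D): sum1=111, sum2=247
  after byte 4 (0xEA): sum1=90, sum2=82
Checksum = sum2·256 + sum1 = 82·256 + 90 = 21082 = 0x525A.

525A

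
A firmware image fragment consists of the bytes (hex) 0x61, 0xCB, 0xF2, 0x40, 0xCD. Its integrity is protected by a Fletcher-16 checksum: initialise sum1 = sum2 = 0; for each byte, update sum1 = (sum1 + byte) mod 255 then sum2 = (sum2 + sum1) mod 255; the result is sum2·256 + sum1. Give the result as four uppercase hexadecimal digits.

3D2E

Running sums (mod 255):
  after byte 0 (0x61): sum1=97, sum2=97
  after byte 1 (0xCB): sum1=45, sum2=142
  after byte 2 (0xF2): sum1=32, sum2=174
  after byte 3 (0x40): sum1=96, sum2=15
  after byte 4 (0xCD): sum1=46, sum2=61
Checksum = sum2·256 + sum1 = 61·256 + 46 = 15662 = 0x3D2E.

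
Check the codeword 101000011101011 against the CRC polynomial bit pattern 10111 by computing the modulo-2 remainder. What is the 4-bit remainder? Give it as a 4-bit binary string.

0000

Modulo-2 division of 101000011101011 by 10111:
  pos 0: 10100 XOR 10111 = 00011
  pos 3: 11001 XOR 10111 = 01110
  pos 4: 11101 XOR 10111 = 01010
  pos 5: 10101 XOR 10111 = 00010
  pos 8: 10010 XOR 10111 = 00101
  pos 10: 10111 XOR 10111 = 00000
Remainder = 0000 (zero — the frame passes the CRC check).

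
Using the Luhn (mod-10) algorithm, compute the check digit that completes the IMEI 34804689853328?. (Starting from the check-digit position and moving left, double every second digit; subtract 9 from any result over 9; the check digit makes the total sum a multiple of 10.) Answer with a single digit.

0

Partial digits right→left: 8 2 3 3 5 8 9 8 6 4 0 8 4 3
Double every second digit counting from the check-digit position (so the 1st, 3rd, 5th, ... of the partial from the right).
  doubled (with −9 where >9): 7 6 1 9 3 0 8 → sum 34
  kept as-is: 2 3 8 8 4 8 3 → sum 36
Total = 34 + 36 = 70.
Check digit = (10 − (70 mod 10)) mod 10 = 0.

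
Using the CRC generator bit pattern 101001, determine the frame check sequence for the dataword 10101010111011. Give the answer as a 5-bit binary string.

00111

Append 5 zeros: 1010101011101100000. Divide by 101001 (XOR where the leading bit is 1):
  pos 0: 101010 XOR 101001 = 000011
  pos 4: 111011 XOR 101001 = 010010
  pos 5: 100101 XOR 101001 = 001100
  pos 7: 110001 XOR 101001 = 011000
  pos 8: 110001 XOR 101001 = 011000
  pos 9: 110000 XOR 101001 = 011001
  pos 10: 110010 XOR 101001 = 011011
  pos 11: 110110 XOR 101001 = 011111
  pos 12: 111110 XOR 101001 = 010111
  pos 13: 101110 XOR 101001 = 000111
Remainder (last 5 bits) = 00111. This is the CRC / FCS.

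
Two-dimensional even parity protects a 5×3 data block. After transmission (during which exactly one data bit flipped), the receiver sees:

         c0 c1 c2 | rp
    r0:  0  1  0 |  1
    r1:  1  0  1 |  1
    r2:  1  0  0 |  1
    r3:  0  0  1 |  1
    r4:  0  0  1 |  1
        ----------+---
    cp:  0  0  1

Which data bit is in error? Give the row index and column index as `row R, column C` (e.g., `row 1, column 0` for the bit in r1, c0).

row 1, column 1

Recompute each row's even parity and compare to rp:
  r0: data parity 1, sent rp 1 → ok
  r1: data parity 0, sent rp 1 → mismatch
  r2: data parity 1, sent rp 1 → ok
  r3: data parity 1, sent rp 1 → ok
  r4: data parity 1, sent rp 1 → ok
Recompute each column's even parity and compare to cp:
  c0: data parity 0, sent cp 0 → ok
  c1: data parity 1, sent cp 0 → mismatch
  c2: data parity 1, sent cp 1 → ok
Exactly one row (r1) and one column (c1) fail → the flipped bit is at their intersection.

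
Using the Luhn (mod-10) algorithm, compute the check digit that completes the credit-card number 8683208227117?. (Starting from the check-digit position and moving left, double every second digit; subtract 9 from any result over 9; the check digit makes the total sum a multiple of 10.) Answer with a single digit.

5

Partial digits right→left: 7 1 1 7 2 2 8 0 2 3 8 6 8
Double every second digit counting from the check-digit position (so the 1st, 3rd, 5th, ... of the partial from the right).
  doubled (with −9 where >9): 5 2 4 7 4 7 7 → sum 36
  kept as-is: 1 7 2 0 3 6 → sum 19
Total = 36 + 19 = 55.
Check digit = (10 − (55 mod 10)) mod 10 = 5.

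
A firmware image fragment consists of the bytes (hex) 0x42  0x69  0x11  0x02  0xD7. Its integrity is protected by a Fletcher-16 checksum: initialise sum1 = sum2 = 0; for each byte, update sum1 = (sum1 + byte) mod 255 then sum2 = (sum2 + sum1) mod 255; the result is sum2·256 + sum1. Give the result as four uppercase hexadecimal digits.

Running sums (mod 255):
  after byte 0 (0x42): sum1=66, sum2=66
  after byte 1 (0x69): sum1=171, sum2=237
  after byte 2 (0x11): sum1=188, sum2=170
  after byte 3 (0x02): sum1=190, sum2=105
  after byte 4 (0xD7): sum1=150, sum2=0
Checksum = sum2·256 + sum1 = 0·256 + 150 = 150 = 0x0096.

0096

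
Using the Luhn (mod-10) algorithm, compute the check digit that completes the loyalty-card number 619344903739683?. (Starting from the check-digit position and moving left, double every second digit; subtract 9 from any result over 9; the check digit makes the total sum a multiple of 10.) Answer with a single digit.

8

Partial digits right→left: 3 8 6 9 3 7 3 0 9 4 4 3 9 1 6
Double every second digit counting from the check-digit position (so the 1st, 3rd, 5th, ... of the partial from the right).
  doubled (with −9 where >9): 6 3 6 6 9 8 9 3 → sum 50
  kept as-is: 8 9 7 0 4 3 1 → sum 32
Total = 50 + 32 = 82.
Check digit = (10 − (82 mod 10)) mod 10 = 8.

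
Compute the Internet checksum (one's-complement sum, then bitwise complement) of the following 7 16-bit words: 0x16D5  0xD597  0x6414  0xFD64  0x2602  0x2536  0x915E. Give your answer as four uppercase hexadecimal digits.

One's-complement addition (fold any carry out of bit 15 back into bit 0):
  0x16D5 + 0xD597 = 0x0EC6C
  0xEC6C + 0x6414 = 0x15080 → wrap carry → 0x5081
  0x5081 + 0xFD64 = 0x14DE5 → wrap carry → 0x4DE6
  0x4DE6 + 0x2602 = 0x073E8
  0x73E8 + 0x2536 = 0x0991E
  0x991E + 0x915E = 0x12A7C → wrap carry → 0x2A7D
One's-complement sum = 0x2A7D.
Checksum = ~0x2A7D & 0xFFFF = 0xD582.

D582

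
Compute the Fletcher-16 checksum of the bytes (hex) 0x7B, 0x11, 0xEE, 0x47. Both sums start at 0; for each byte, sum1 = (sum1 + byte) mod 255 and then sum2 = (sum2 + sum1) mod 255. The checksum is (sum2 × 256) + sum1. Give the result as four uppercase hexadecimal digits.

Running sums (mod 255):
  after byte 0 (0x7B): sum1=123, sum2=123
  after byte 1 (0x11): sum1=140, sum2=8
  after byte 2 (0xEE): sum1=123, sum2=131
  after byte 3 (0x47): sum1=194, sum2=70
Checksum = sum2·256 + sum1 = 70·256 + 194 = 18114 = 0x46C2.

46C2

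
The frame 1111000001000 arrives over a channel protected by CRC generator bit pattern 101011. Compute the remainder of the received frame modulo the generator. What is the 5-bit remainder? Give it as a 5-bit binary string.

10000

Modulo-2 division of 1111000001000 by 101011:
  pos 0: 111100 XOR 101011 = 010111
  pos 1: 101110 XOR 101011 = 000101
  pos 4: 101001 XOR 101011 = 000010
Remainder = 10000 (nonzero — an error is detected).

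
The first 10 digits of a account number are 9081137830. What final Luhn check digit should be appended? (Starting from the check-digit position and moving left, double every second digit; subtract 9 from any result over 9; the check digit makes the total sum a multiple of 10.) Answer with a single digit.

7

Partial digits right→left: 0 3 8 7 3 1 1 8 0 9
Double every second digit counting from the check-digit position (so the 1st, 3rd, 5th, ... of the partial from the right).
  doubled (with −9 where >9): 0 7 6 2 0 → sum 15
  kept as-is: 3 7 1 8 9 → sum 28
Total = 15 + 28 = 43.
Check digit = (10 − (43 mod 10)) mod 10 = 7.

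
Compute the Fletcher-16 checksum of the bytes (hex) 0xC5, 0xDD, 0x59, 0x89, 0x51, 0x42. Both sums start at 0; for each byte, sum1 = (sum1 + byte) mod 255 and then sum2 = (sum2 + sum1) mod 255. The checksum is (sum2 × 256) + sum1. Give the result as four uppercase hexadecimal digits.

DE1A

Running sums (mod 255):
  after byte 0 (0xC5): sum1=197, sum2=197
  after byte 1 (0xDD): sum1=163, sum2=105
  after byte 2 (0x59): sum1=252, sum2=102
  after byte 3 (0x89): sum1=134, sum2=236
  after byte 4 (0x51): sum1=215, sum2=196
  after byte 5 (0x42): sum1=26, sum2=222
Checksum = sum2·256 + sum1 = 222·256 + 26 = 56858 = 0xDE1A.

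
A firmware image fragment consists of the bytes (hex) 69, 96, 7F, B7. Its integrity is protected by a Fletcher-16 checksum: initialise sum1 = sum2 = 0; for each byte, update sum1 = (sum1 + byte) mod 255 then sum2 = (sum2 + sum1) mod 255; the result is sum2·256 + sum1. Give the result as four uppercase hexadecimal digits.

2037

Running sums (mod 255):
  after byte 0 (69): sum1=105, sum2=105
  after byte 1 (96): sum1=0, sum2=105
  after byte 2 (7F): sum1=127, sum2=232
  after byte 3 (B7): sum1=55, sum2=32
Checksum = sum2·256 + sum1 = 32·256 + 55 = 8247 = 0x2037.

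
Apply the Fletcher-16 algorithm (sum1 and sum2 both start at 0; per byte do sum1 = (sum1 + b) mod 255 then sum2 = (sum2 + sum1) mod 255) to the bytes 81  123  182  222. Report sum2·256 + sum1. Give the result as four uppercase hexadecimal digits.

Running sums (mod 255):
  after byte 0 (81): sum1=81, sum2=81
  after byte 1 (123): sum1=204, sum2=30
  after byte 2 (182): sum1=131, sum2=161
  after byte 3 (222): sum1=98, sum2=4
Checksum = sum2·256 + sum1 = 4·256 + 98 = 1122 = 0x0462.

0462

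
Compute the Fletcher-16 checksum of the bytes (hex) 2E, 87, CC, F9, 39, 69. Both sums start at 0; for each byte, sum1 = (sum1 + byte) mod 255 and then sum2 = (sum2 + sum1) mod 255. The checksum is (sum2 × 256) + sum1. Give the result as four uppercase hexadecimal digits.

B71F

Running sums (mod 255):
  after byte 0 (2E): sum1=46, sum2=46
  after byte 1 (87): sum1=181, sum2=227
  after byte 2 (CC): sum1=130, sum2=102
  after byte 3 (F9): sum1=124, sum2=226
  after byte 4 (39): sum1=181, sum2=152
  after byte 5 (69): sum1=31, sum2=183
Checksum = sum2·256 + sum1 = 183·256 + 31 = 46879 = 0xB71F.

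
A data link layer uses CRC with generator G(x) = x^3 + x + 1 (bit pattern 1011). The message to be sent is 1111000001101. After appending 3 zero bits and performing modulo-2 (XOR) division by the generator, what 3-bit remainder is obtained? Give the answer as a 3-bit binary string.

Append 3 zeros: 1111000001101000. Divide by 1011 (XOR where the leading bit is 1):
  pos 0: 1111 XOR 1011 = 0100
  pos 1: 1000 XOR 1011 = 0011
  pos 3: 1100 XOR 1011 = 0111
  pos 4: 1110 XOR 1011 = 0101
  pos 5: 1010 XOR 1011 = 0001
  pos 8: 1110 XOR 1011 = 0101
  pos 9: 1011 XOR 1011 = 0000
Remainder (last 3 bits) = 000. This is the CRC / FCS.

000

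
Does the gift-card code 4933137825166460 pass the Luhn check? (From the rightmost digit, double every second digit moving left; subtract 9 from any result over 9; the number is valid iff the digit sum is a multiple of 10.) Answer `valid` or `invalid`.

invalid

From the right, keep odd positions and double even positions (subtract 9 from any doubled value over 9):
  doubled (positions 2,4,...): 3 3 2 4 5 2 6 8 → sum 33
  kept (positions 1,3,...): 0 4 6 5 8 3 3 9 → sum 38
Total = 71.
71 mod 10 = 1, so the number is invalid.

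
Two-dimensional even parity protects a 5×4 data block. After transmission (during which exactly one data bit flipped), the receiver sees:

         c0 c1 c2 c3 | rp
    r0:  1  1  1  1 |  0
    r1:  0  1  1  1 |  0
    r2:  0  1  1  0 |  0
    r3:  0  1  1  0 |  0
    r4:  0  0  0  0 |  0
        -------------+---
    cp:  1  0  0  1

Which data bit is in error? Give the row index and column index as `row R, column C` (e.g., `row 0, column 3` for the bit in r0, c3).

Recompute each row's even parity and compare to rp:
  r0: data parity 0, sent rp 0 → ok
  r1: data parity 1, sent rp 0 → mismatch
  r2: data parity 0, sent rp 0 → ok
  r3: data parity 0, sent rp 0 → ok
  r4: data parity 0, sent rp 0 → ok
Recompute each column's even parity and compare to cp:
  c0: data parity 1, sent cp 1 → ok
  c1: data parity 0, sent cp 0 → ok
  c2: data parity 0, sent cp 0 → ok
  c3: data parity 0, sent cp 1 → mismatch
Exactly one row (r1) and one column (c3) fail → the flipped bit is at their intersection.

row 1, column 3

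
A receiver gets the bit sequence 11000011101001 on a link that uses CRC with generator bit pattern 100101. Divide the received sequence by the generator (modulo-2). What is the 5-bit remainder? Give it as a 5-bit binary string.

00000

Modulo-2 division of 11000011101001 by 100101:
  pos 0: 110000 XOR 100101 = 010101
  pos 1: 101011 XOR 100101 = 001110
  pos 3: 111011 XOR 100101 = 011110
  pos 4: 111100 XOR 100101 = 011001
  pos 5: 110011 XOR 100101 = 010110
  pos 6: 101100 XOR 100101 = 001001
  pos 8: 100101 XOR 100101 = 000000
Remainder = 00000 (zero — the frame passes the CRC check).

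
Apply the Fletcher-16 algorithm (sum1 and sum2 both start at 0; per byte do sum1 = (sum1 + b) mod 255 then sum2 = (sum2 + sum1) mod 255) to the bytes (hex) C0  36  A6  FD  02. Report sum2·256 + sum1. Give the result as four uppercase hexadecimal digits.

Running sums (mod 255):
  after byte 0 (C0): sum1=192, sum2=192
  after byte 1 (36): sum1=246, sum2=183
  after byte 2 (A6): sum1=157, sum2=85
  after byte 3 (FD): sum1=155, sum2=240
  after byte 4 (02): sum1=157, sum2=142
Checksum = sum2·256 + sum1 = 142·256 + 157 = 36509 = 0x8E9D.

8E9D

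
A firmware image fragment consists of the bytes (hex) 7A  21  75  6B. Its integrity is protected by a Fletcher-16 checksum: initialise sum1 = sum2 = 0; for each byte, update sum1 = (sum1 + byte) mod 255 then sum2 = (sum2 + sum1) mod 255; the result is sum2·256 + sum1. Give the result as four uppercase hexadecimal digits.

A37C

Running sums (mod 255):
  after byte 0 (7A): sum1=122, sum2=122
  after byte 1 (21): sum1=155, sum2=22
  after byte 2 (75): sum1=17, sum2=39
  after byte 3 (6B): sum1=124, sum2=163
Checksum = sum2·256 + sum1 = 163·256 + 124 = 41852 = 0xA37C.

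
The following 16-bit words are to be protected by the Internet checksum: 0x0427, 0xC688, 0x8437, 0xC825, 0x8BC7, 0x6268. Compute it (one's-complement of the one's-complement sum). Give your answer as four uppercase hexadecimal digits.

One's-complement addition (fold any carry out of bit 15 back into bit 0):
  0x0427 + 0xC688 = 0x0CAAF
  0xCAAF + 0x8437 = 0x14EE6 → wrap carry → 0x4EE7
  0x4EE7 + 0xC825 = 0x1170C → wrap carry → 0x170D
  0x170D + 0x8BC7 = 0x0A2D4
  0xA2D4 + 0x6268 = 0x1053C → wrap carry → 0x053D
One's-complement sum = 0x053D.
Checksum = ~0x053D & 0xFFFF = 0xFAC2.

FAC2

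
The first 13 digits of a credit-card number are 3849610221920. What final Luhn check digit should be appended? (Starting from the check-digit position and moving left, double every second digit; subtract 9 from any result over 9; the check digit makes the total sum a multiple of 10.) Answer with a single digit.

7

Partial digits right→left: 0 2 9 1 2 2 0 1 6 9 4 8 3
Double every second digit counting from the check-digit position (so the 1st, 3rd, 5th, ... of the partial from the right).
  doubled (with −9 where >9): 0 9 4 0 3 8 6 → sum 30
  kept as-is: 2 1 2 1 9 8 → sum 23
Total = 30 + 23 = 53.
Check digit = (10 − (53 mod 10)) mod 10 = 7.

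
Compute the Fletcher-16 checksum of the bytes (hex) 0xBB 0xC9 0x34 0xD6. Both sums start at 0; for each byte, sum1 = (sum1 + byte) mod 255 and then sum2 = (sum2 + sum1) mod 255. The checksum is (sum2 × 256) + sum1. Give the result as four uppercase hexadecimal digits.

Running sums (mod 255):
  after byte 0 (0xBB): sum1=187, sum2=187
  after byte 1 (0xC9): sum1=133, sum2=65
  after byte 2 (0x34): sum1=185, sum2=250
  after byte 3 (0xD6): sum1=144, sum2=139
Checksum = sum2·256 + sum1 = 139·256 + 144 = 35728 = 0x8B90.

8B90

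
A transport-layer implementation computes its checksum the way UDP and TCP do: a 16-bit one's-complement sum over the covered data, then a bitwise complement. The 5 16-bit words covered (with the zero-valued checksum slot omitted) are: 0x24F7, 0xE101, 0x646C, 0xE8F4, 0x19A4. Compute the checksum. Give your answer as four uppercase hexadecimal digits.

9301

One's-complement addition (fold any carry out of bit 15 back into bit 0):
  0x24F7 + 0xE101 = 0x105F8 → wrap carry → 0x05F9
  0x05F9 + 0x646C = 0x06A65
  0x6A65 + 0xE8F4 = 0x15359 → wrap carry → 0x535A
  0x535A + 0x19A4 = 0x06CFE
One's-complement sum = 0x6CFE.
Checksum = ~0x6CFE & 0xFFFF = 0x9301.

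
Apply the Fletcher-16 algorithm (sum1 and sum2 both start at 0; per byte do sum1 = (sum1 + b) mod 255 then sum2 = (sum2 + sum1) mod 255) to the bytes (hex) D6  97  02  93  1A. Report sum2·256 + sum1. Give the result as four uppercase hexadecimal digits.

D71E

Running sums (mod 255):
  after byte 0 (D6): sum1=214, sum2=214
  after byte 1 (97): sum1=110, sum2=69
  after byte 2 (02): sum1=112, sum2=181
  after byte 3 (93): sum1=4, sum2=185
  after byte 4 (1A): sum1=30, sum2=215
Checksum = sum2·256 + sum1 = 215·256 + 30 = 55070 = 0xD71E.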